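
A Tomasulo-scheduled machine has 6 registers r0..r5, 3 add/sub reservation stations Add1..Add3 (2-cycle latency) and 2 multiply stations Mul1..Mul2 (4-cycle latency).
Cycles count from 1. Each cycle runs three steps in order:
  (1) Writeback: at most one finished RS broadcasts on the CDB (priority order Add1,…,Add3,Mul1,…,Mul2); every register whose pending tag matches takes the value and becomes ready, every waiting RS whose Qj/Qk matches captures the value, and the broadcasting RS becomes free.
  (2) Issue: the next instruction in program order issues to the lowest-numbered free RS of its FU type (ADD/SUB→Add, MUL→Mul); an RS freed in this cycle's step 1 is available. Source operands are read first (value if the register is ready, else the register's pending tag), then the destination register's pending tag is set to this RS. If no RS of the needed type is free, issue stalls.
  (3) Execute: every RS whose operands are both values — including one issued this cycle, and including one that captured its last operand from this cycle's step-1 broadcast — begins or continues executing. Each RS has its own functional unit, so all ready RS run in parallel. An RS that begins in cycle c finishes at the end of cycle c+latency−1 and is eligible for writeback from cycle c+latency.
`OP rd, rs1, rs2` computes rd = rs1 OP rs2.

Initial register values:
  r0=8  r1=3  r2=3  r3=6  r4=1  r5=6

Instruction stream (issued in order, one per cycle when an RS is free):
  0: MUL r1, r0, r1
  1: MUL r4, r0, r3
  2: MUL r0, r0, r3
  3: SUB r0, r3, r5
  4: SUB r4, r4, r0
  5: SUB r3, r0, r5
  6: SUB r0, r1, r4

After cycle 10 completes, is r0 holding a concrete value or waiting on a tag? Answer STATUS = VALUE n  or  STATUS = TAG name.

c1: issue MUL r1<-Mul1 | r0:8,r1:Mul1,r2:3,r3:6,r4:1,r5:6
c2: issue MUL r4<-Mul2 | r0:8,r1:Mul1,r2:3,r3:6,r4:Mul2,r5:6
c3: stall | r0:8,r1:Mul1,r2:3,r3:6,r4:Mul2,r5:6
c4: stall | r0:8,r1:Mul1,r2:3,r3:6,r4:Mul2,r5:6
c5: CDB Mul1=24; issue MUL r0<-Mul1 | r0:Mul1,r1:24,r2:3,r3:6,r4:Mul2,r5:6
c6: CDB Mul2=48; issue SUB r0<-Add1 | r0:Add1,r1:24,r2:3,r3:6,r4:48,r5:6
c7: issue SUB r4<-Add2 | r0:Add1,r1:24,r2:3,r3:6,r4:Add2,r5:6
c8: CDB Add1=0; issue SUB r3<-Add1 | r0:0,r1:24,r2:3,r3:Add1,r4:Add2,r5:6
c9: CDB Mul1=48; issue SUB r0<-Add3 | r0:Add3,r1:24,r2:3,r3:Add1,r4:Add2,r5:6
c10: CDB Add1=-6 | r0:Add3,r1:24,r2:3,r3:-6,r4:Add2,r5:6

STATUS = TAG Add3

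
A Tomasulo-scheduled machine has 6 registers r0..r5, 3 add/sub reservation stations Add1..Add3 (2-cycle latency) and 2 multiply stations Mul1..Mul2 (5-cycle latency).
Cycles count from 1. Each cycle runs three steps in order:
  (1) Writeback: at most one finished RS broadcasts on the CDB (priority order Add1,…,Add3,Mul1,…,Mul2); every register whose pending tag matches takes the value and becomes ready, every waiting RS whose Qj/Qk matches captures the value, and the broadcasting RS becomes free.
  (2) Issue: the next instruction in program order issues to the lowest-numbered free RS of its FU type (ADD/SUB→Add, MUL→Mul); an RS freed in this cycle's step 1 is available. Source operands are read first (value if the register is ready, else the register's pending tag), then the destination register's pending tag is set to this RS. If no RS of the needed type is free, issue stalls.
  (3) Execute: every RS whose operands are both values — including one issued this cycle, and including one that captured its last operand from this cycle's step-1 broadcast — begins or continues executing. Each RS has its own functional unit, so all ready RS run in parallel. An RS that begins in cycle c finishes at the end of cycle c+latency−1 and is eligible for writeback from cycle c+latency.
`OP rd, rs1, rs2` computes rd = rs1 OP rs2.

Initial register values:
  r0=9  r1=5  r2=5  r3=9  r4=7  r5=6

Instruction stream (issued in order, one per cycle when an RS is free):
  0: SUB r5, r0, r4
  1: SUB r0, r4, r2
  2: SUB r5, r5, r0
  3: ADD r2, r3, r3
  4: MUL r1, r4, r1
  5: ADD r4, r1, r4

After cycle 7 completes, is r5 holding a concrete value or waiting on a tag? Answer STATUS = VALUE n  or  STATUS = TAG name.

cycle 1: issue SUB r5<-Add1 // r0:9,r1:5,r2:5,r3:9,r4:7,r5:Add1
cycle 2: issue SUB r0<-Add2 // r0:Add2,r1:5,r2:5,r3:9,r4:7,r5:Add1
cycle 3: CDB Add1=2; issue SUB r5<-Add1 // r0:Add2,r1:5,r2:5,r3:9,r4:7,r5:Add1
cycle 4: CDB Add2=2; issue ADD r2<-Add2 // r0:2,r1:5,r2:Add2,r3:9,r4:7,r5:Add1
cycle 5: issue MUL r1<-Mul1 // r0:2,r1:Mul1,r2:Add2,r3:9,r4:7,r5:Add1
cycle 6: CDB Add1=0; issue ADD r4<-Add1 // r0:2,r1:Mul1,r2:Add2,r3:9,r4:Add1,r5:0
cycle 7: CDB Add2=18 // r0:2,r1:Mul1,r2:18,r3:9,r4:Add1,r5:0

STATUS = VALUE 0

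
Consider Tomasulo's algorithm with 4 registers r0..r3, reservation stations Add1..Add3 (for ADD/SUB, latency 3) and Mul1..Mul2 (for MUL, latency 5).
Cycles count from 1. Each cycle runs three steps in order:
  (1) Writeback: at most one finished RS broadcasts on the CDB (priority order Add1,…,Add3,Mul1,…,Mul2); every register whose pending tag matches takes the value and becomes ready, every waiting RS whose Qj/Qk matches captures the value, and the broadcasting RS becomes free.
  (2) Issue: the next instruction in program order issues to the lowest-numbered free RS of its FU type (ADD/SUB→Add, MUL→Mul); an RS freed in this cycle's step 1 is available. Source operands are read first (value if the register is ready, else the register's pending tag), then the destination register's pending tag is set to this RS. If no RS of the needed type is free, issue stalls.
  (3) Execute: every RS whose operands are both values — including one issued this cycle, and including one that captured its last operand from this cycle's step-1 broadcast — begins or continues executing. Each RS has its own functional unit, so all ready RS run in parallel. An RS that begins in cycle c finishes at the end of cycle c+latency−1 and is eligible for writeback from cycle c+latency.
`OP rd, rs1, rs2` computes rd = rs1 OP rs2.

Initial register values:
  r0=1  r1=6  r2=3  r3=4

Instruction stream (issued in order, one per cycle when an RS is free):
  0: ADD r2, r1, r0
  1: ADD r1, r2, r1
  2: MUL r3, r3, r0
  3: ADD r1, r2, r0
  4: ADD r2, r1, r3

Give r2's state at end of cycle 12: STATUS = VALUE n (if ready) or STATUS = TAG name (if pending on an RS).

STATUS = VALUE 12

cycle 1: issue ADD r2<-Add1 // r0:1,r1:6,r2:Add1,r3:4
cycle 2: issue ADD r1<-Add2 // r0:1,r1:Add2,r2:Add1,r3:4
cycle 3: issue MUL r3<-Mul1 // r0:1,r1:Add2,r2:Add1,r3:Mul1
cycle 4: CDB Add1=7; issue ADD r1<-Add1 // r0:1,r1:Add1,r2:7,r3:Mul1
cycle 5: issue ADD r2<-Add3 // r0:1,r1:Add1,r2:Add3,r3:Mul1
cycle 6: - // r0:1,r1:Add1,r2:Add3,r3:Mul1
cycle 7: CDB Add1=8 // r0:1,r1:8,r2:Add3,r3:Mul1
cycle 8: CDB Add2=13 // r0:1,r1:8,r2:Add3,r3:Mul1
cycle 9: CDB Mul1=4 // r0:1,r1:8,r2:Add3,r3:4
cycle 10: - // r0:1,r1:8,r2:Add3,r3:4
cycle 11: - // r0:1,r1:8,r2:Add3,r3:4
cycle 12: CDB Add3=12 // r0:1,r1:8,r2:12,r3:4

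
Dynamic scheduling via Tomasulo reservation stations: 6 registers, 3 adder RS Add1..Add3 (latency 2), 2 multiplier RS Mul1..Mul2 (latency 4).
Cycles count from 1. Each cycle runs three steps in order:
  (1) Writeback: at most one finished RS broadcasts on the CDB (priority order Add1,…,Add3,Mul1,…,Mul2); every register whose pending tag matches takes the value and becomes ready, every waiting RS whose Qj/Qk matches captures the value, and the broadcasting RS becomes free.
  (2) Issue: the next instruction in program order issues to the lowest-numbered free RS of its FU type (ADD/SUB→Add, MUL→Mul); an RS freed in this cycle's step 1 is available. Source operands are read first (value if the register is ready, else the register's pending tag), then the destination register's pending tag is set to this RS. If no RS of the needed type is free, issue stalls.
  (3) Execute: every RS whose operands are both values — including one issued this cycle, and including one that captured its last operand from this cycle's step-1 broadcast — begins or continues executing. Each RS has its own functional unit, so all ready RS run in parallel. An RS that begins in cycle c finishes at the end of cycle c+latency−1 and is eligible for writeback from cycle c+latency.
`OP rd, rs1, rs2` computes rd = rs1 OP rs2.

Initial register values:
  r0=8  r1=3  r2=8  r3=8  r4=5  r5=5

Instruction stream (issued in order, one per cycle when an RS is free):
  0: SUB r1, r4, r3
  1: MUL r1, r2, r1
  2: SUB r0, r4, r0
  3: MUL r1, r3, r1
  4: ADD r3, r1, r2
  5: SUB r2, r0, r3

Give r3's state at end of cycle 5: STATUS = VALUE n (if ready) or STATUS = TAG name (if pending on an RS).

c1: issue SUB r1<-Add1 | r0:8,r1:Add1,r2:8,r3:8,r4:5,r5:5
c2: issue MUL r1<-Mul1 | r0:8,r1:Mul1,r2:8,r3:8,r4:5,r5:5
c3: CDB Add1=-3; issue SUB r0<-Add1 | r0:Add1,r1:Mul1,r2:8,r3:8,r4:5,r5:5
c4: issue MUL r1<-Mul2 | r0:Add1,r1:Mul2,r2:8,r3:8,r4:5,r5:5
c5: CDB Add1=-3; issue ADD r3<-Add1 | r0:-3,r1:Mul2,r2:8,r3:Add1,r4:5,r5:5

STATUS = TAG Add1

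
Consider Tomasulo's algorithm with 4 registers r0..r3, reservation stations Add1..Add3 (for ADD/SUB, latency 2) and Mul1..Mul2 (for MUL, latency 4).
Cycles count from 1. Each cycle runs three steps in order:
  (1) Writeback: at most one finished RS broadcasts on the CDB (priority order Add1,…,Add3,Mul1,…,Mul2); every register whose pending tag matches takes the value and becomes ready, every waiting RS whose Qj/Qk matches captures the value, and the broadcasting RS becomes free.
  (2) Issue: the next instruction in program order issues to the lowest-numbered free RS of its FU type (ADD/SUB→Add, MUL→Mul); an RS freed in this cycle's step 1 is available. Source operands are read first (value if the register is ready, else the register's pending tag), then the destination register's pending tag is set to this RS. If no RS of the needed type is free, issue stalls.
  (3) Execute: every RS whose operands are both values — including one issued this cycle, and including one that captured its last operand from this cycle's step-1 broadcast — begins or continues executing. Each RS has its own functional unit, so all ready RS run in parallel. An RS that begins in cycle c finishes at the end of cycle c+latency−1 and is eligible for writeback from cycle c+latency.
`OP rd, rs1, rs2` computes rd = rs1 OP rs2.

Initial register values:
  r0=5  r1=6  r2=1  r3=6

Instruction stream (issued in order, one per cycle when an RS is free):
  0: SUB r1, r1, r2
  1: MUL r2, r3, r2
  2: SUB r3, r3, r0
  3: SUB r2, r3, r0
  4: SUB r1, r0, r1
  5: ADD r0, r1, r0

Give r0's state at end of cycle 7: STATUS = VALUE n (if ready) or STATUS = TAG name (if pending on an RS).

c1: issue SUB r1<-Add1 | r0:5,r1:Add1,r2:1,r3:6
c2: issue MUL r2<-Mul1 | r0:5,r1:Add1,r2:Mul1,r3:6
c3: CDB Add1=5; issue SUB r3<-Add1 | r0:5,r1:5,r2:Mul1,r3:Add1
c4: issue SUB r2<-Add2 | r0:5,r1:5,r2:Add2,r3:Add1
c5: CDB Add1=1; issue SUB r1<-Add1 | r0:5,r1:Add1,r2:Add2,r3:1
c6: CDB Mul1=6; issue ADD r0<-Add3 | r0:Add3,r1:Add1,r2:Add2,r3:1
c7: CDB Add1=0 | r0:Add3,r1:0,r2:Add2,r3:1

STATUS = TAG Add3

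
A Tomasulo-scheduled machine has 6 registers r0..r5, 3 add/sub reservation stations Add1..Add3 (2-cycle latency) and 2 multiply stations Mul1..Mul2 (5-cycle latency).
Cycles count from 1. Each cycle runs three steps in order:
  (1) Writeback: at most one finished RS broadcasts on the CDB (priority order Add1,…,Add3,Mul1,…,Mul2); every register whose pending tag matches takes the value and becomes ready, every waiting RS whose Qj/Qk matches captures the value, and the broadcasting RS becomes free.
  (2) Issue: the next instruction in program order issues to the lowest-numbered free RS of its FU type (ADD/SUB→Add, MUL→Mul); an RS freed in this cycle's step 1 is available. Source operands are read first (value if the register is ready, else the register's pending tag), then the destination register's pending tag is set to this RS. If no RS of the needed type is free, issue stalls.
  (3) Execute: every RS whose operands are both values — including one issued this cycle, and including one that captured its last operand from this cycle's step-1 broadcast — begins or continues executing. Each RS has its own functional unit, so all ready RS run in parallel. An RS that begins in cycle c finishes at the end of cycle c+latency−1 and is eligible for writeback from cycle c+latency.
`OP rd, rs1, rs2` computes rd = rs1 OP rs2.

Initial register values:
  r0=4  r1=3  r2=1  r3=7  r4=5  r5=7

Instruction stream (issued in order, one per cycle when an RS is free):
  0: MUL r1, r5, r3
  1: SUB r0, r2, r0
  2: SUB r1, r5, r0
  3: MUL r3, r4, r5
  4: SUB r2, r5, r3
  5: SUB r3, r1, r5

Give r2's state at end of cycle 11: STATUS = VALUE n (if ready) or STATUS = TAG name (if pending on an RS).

cycle 1: issue MUL r1<-Mul1 // r0:4,r1:Mul1,r2:1,r3:7,r4:5,r5:7
cycle 2: issue SUB r0<-Add1 // r0:Add1,r1:Mul1,r2:1,r3:7,r4:5,r5:7
cycle 3: issue SUB r1<-Add2 // r0:Add1,r1:Add2,r2:1,r3:7,r4:5,r5:7
cycle 4: CDB Add1=-3; issue MUL r3<-Mul2 // r0:-3,r1:Add2,r2:1,r3:Mul2,r4:5,r5:7
cycle 5: issue SUB r2<-Add1 // r0:-3,r1:Add2,r2:Add1,r3:Mul2,r4:5,r5:7
cycle 6: CDB Add2=10; issue SUB r3<-Add2 // r0:-3,r1:10,r2:Add1,r3:Add2,r4:5,r5:7
cycle 7: CDB Mul1=49 // r0:-3,r1:10,r2:Add1,r3:Add2,r4:5,r5:7
cycle 8: CDB Add2=3 // r0:-3,r1:10,r2:Add1,r3:3,r4:5,r5:7
cycle 9: CDB Mul2=35 // r0:-3,r1:10,r2:Add1,r3:3,r4:5,r5:7
cycle 10: - // r0:-3,r1:10,r2:Add1,r3:3,r4:5,r5:7
cycle 11: CDB Add1=-28 // r0:-3,r1:10,r2:-28,r3:3,r4:5,r5:7

STATUS = VALUE -28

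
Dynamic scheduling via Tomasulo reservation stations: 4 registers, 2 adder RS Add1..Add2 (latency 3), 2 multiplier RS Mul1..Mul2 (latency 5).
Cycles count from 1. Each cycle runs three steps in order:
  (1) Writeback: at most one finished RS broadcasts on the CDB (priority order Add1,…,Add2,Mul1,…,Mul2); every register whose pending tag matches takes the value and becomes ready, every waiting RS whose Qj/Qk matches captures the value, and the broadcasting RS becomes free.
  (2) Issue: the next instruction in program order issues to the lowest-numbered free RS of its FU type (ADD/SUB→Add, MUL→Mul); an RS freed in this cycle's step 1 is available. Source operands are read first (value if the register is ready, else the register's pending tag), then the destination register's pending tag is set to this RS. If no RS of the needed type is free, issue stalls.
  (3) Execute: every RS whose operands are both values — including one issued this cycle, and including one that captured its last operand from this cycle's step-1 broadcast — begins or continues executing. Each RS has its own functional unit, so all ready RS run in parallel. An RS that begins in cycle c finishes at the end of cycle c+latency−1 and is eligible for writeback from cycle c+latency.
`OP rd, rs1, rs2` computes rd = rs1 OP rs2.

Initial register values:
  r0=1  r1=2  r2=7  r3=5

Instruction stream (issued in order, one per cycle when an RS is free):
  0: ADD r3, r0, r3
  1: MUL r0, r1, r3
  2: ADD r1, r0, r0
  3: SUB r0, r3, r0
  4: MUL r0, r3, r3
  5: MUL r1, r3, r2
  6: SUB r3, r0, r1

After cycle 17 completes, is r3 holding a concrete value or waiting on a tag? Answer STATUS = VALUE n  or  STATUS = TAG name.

cycle 1: issue ADD r3<-Add1 // r0:1,r1:2,r2:7,r3:Add1
cycle 2: issue MUL r0<-Mul1 // r0:Mul1,r1:2,r2:7,r3:Add1
cycle 3: issue ADD r1<-Add2 // r0:Mul1,r1:Add2,r2:7,r3:Add1
cycle 4: CDB Add1=6; issue SUB r0<-Add1 // r0:Add1,r1:Add2,r2:7,r3:6
cycle 5: issue MUL r0<-Mul2 // r0:Mul2,r1:Add2,r2:7,r3:6
cycle 6: stall // r0:Mul2,r1:Add2,r2:7,r3:6
cycle 7: stall // r0:Mul2,r1:Add2,r2:7,r3:6
cycle 8: stall // r0:Mul2,r1:Add2,r2:7,r3:6
cycle 9: CDB Mul1=12; issue MUL r1<-Mul1 // r0:Mul2,r1:Mul1,r2:7,r3:6
cycle 10: CDB Mul2=36; stall // r0:36,r1:Mul1,r2:7,r3:6
cycle 11: stall // r0:36,r1:Mul1,r2:7,r3:6
cycle 12: CDB Add1=-6; issue SUB r3<-Add1 // r0:36,r1:Mul1,r2:7,r3:Add1
cycle 13: CDB Add2=24 // r0:36,r1:Mul1,r2:7,r3:Add1
cycle 14: CDB Mul1=42 // r0:36,r1:42,r2:7,r3:Add1
cycle 15: - // r0:36,r1:42,r2:7,r3:Add1
cycle 16: - // r0:36,r1:42,r2:7,r3:Add1
cycle 17: CDB Add1=-6 // r0:36,r1:42,r2:7,r3:-6

STATUS = VALUE -6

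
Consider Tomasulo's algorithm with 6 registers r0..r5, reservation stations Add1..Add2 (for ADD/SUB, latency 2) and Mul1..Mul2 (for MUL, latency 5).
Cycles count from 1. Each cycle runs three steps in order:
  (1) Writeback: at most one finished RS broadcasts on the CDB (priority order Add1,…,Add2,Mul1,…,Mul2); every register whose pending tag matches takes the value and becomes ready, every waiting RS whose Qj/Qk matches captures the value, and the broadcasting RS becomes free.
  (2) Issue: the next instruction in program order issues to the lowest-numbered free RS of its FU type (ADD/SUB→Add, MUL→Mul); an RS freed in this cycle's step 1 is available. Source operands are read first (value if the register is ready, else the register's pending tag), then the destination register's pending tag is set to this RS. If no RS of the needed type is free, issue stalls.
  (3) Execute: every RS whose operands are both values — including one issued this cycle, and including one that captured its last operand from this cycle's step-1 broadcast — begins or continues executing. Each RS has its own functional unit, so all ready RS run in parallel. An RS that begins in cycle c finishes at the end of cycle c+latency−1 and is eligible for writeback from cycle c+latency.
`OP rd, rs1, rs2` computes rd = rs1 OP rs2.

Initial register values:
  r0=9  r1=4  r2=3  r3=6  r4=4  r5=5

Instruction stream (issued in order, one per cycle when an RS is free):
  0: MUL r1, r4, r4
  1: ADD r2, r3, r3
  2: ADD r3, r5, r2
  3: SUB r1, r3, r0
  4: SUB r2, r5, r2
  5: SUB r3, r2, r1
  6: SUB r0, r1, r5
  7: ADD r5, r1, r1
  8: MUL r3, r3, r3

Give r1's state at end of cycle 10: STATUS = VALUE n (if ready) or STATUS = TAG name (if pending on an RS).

STATUS = VALUE 8

  c1: issue MUL r1<-Mul1  regs: r0:9,r1:Mul1,r2:3,r3:6,r4:4,r5:5
  c2: issue ADD r2<-Add1  regs: r0:9,r1:Mul1,r2:Add1,r3:6,r4:4,r5:5
  c3: issue ADD r3<-Add2  regs: r0:9,r1:Mul1,r2:Add1,r3:Add2,r4:4,r5:5
  c4: CDB Add1=12; issue SUB r1<-Add1  regs: r0:9,r1:Add1,r2:12,r3:Add2,r4:4,r5:5
  c5: stall  regs: r0:9,r1:Add1,r2:12,r3:Add2,r4:4,r5:5
  c6: CDB Add2=17; issue SUB r2<-Add2  regs: r0:9,r1:Add1,r2:Add2,r3:17,r4:4,r5:5
  c7: CDB Mul1=16; stall  regs: r0:9,r1:Add1,r2:Add2,r3:17,r4:4,r5:5
  c8: CDB Add1=8; issue SUB r3<-Add1  regs: r0:9,r1:8,r2:Add2,r3:Add1,r4:4,r5:5
  c9: CDB Add2=-7; issue SUB r0<-Add2  regs: r0:Add2,r1:8,r2:-7,r3:Add1,r4:4,r5:5
  c10: stall  regs: r0:Add2,r1:8,r2:-7,r3:Add1,r4:4,r5:5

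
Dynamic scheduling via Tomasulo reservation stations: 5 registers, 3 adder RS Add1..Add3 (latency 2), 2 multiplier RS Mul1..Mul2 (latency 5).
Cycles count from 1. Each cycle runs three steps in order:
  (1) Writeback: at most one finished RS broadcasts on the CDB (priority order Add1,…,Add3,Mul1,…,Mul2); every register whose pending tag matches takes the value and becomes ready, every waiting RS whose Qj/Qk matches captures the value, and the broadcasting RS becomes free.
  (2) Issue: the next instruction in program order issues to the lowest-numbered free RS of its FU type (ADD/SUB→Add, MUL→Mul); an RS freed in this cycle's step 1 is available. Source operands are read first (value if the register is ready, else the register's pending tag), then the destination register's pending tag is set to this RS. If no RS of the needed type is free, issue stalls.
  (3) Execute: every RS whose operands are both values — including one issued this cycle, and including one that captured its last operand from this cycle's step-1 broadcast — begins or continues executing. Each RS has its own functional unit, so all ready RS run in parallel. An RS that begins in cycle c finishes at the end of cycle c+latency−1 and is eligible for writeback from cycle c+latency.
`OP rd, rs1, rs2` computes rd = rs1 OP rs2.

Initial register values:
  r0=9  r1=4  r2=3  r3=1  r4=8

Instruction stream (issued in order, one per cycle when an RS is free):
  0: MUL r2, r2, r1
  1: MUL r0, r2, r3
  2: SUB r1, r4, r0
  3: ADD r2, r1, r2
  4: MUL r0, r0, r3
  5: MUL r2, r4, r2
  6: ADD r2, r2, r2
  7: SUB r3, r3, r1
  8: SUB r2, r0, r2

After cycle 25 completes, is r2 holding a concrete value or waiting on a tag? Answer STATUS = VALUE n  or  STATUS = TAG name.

  c1: issue MUL r2<-Mul1  regs: r0:9,r1:4,r2:Mul1,r3:1,r4:8
  c2: issue MUL r0<-Mul2  regs: r0:Mul2,r1:4,r2:Mul1,r3:1,r4:8
  c3: issue SUB r1<-Add1  regs: r0:Mul2,r1:Add1,r2:Mul1,r3:1,r4:8
  c4: issue ADD r2<-Add2  regs: r0:Mul2,r1:Add1,r2:Add2,r3:1,r4:8
  c5: stall  regs: r0:Mul2,r1:Add1,r2:Add2,r3:1,r4:8
  c6: CDB Mul1=12; issue MUL r0<-Mul1  regs: r0:Mul1,r1:Add1,r2:Add2,r3:1,r4:8
  c7: stall  regs: r0:Mul1,r1:Add1,r2:Add2,r3:1,r4:8
  c8: stall  regs: r0:Mul1,r1:Add1,r2:Add2,r3:1,r4:8
  c9: stall  regs: r0:Mul1,r1:Add1,r2:Add2,r3:1,r4:8
  c10: stall  regs: r0:Mul1,r1:Add1,r2:Add2,r3:1,r4:8
  c11: CDB Mul2=12; issue MUL r2<-Mul2  regs: r0:Mul1,r1:Add1,r2:Mul2,r3:1,r4:8
  c12: issue ADD r2<-Add3  regs: r0:Mul1,r1:Add1,r2:Add3,r3:1,r4:8
  c13: CDB Add1=-4; issue SUB r3<-Add1  regs: r0:Mul1,r1:-4,r2:Add3,r3:Add1,r4:8
  c14: stall  regs: r0:Mul1,r1:-4,r2:Add3,r3:Add1,r4:8
  c15: CDB Add1=5; issue SUB r2<-Add1  regs: r0:Mul1,r1:-4,r2:Add1,r3:5,r4:8
  c16: CDB Add2=8  regs: r0:Mul1,r1:-4,r2:Add1,r3:5,r4:8
  c17: CDB Mul1=12  regs: r0:12,r1:-4,r2:Add1,r3:5,r4:8
  c18: -  regs: r0:12,r1:-4,r2:Add1,r3:5,r4:8
  c19: -  regs: r0:12,r1:-4,r2:Add1,r3:5,r4:8
  c20: -  regs: r0:12,r1:-4,r2:Add1,r3:5,r4:8
  c21: CDB Mul2=64  regs: r0:12,r1:-4,r2:Add1,r3:5,r4:8
  c22: -  regs: r0:12,r1:-4,r2:Add1,r3:5,r4:8
  c23: CDB Add3=128  regs: r0:12,r1:-4,r2:Add1,r3:5,r4:8
  c24: -  regs: r0:12,r1:-4,r2:Add1,r3:5,r4:8
  c25: CDB Add1=-116  regs: r0:12,r1:-4,r2:-116,r3:5,r4:8

STATUS = VALUE -116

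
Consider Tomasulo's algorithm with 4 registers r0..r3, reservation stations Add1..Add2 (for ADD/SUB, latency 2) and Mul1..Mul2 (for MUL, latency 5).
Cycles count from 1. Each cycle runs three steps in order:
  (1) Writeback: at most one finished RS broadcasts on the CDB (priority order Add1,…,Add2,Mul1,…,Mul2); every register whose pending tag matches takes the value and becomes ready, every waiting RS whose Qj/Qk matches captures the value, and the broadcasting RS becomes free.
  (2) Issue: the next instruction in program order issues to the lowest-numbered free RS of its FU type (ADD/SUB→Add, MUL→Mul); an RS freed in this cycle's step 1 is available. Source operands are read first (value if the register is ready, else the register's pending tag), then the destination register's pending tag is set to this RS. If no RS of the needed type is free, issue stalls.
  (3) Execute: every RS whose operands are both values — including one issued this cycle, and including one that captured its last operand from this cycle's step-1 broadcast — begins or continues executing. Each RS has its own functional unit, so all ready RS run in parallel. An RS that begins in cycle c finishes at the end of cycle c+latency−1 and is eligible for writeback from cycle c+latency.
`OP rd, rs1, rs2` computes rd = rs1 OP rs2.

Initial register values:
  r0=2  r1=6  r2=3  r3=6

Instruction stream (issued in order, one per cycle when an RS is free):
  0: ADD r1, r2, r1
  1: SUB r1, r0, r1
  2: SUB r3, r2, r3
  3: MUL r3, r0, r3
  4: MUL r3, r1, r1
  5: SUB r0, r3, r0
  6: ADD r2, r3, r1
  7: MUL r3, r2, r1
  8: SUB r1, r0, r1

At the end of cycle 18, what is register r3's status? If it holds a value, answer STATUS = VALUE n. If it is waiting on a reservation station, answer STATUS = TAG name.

STATUS = TAG Mul1

cycle 1: issue ADD r1<-Add1 // r0:2,r1:Add1,r2:3,r3:6
cycle 2: issue SUB r1<-Add2 // r0:2,r1:Add2,r2:3,r3:6
cycle 3: CDB Add1=9; issue SUB r3<-Add1 // r0:2,r1:Add2,r2:3,r3:Add1
cycle 4: issue MUL r3<-Mul1 // r0:2,r1:Add2,r2:3,r3:Mul1
cycle 5: CDB Add1=-3; issue MUL r3<-Mul2 // r0:2,r1:Add2,r2:3,r3:Mul2
cycle 6: CDB Add2=-7; issue SUB r0<-Add1 // r0:Add1,r1:-7,r2:3,r3:Mul2
cycle 7: issue ADD r2<-Add2 // r0:Add1,r1:-7,r2:Add2,r3:Mul2
cycle 8: stall // r0:Add1,r1:-7,r2:Add2,r3:Mul2
cycle 9: stall // r0:Add1,r1:-7,r2:Add2,r3:Mul2
cycle 10: CDB Mul1=-6; issue MUL r3<-Mul1 // r0:Add1,r1:-7,r2:Add2,r3:Mul1
cycle 11: CDB Mul2=49; stall // r0:Add1,r1:-7,r2:Add2,r3:Mul1
cycle 12: stall // r0:Add1,r1:-7,r2:Add2,r3:Mul1
cycle 13: CDB Add1=47; issue SUB r1<-Add1 // r0:47,r1:Add1,r2:Add2,r3:Mul1
cycle 14: CDB Add2=42 // r0:47,r1:Add1,r2:42,r3:Mul1
cycle 15: CDB Add1=54 // r0:47,r1:54,r2:42,r3:Mul1
cycle 16: - // r0:47,r1:54,r2:42,r3:Mul1
cycle 17: - // r0:47,r1:54,r2:42,r3:Mul1
cycle 18: - // r0:47,r1:54,r2:42,r3:Mul1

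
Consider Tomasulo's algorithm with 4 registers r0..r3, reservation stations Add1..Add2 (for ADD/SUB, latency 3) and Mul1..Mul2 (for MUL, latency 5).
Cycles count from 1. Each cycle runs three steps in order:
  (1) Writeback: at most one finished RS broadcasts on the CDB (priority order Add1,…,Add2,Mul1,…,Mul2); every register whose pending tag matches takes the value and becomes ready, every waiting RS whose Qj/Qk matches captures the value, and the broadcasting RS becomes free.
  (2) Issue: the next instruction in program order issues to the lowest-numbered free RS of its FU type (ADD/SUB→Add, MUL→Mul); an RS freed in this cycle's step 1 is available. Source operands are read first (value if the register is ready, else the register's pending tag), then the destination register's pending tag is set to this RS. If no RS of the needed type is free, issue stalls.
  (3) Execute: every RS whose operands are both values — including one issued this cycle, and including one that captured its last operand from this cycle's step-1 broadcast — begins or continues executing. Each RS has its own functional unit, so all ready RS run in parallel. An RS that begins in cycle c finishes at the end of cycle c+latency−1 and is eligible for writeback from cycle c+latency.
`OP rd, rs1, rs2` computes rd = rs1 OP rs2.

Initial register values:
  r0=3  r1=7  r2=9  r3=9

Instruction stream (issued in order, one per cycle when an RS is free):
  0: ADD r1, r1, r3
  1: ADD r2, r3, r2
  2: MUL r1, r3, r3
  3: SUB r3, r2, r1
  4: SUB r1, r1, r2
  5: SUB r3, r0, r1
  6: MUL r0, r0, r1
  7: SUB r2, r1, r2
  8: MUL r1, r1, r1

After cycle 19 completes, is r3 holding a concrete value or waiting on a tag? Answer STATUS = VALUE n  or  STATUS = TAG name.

STATUS = VALUE -60

cycle 1: issue ADD r1<-Add1 // r0:3,r1:Add1,r2:9,r3:9
cycle 2: issue ADD r2<-Add2 // r0:3,r1:Add1,r2:Add2,r3:9
cycle 3: issue MUL r1<-Mul1 // r0:3,r1:Mul1,r2:Add2,r3:9
cycle 4: CDB Add1=16; issue SUB r3<-Add1 // r0:3,r1:Mul1,r2:Add2,r3:Add1
cycle 5: CDB Add2=18; issue SUB r1<-Add2 // r0:3,r1:Add2,r2:18,r3:Add1
cycle 6: stall // r0:3,r1:Add2,r2:18,r3:Add1
cycle 7: stall // r0:3,r1:Add2,r2:18,r3:Add1
cycle 8: CDB Mul1=81; stall // r0:3,r1:Add2,r2:18,r3:Add1
cycle 9: stall // r0:3,r1:Add2,r2:18,r3:Add1
cycle 10: stall // r0:3,r1:Add2,r2:18,r3:Add1
cycle 11: CDB Add1=-63; issue SUB r3<-Add1 // r0:3,r1:Add2,r2:18,r3:Add1
cycle 12: CDB Add2=63; issue MUL r0<-Mul1 // r0:Mul1,r1:63,r2:18,r3:Add1
cycle 13: issue SUB r2<-Add2 // r0:Mul1,r1:63,r2:Add2,r3:Add1
cycle 14: issue MUL r1<-Mul2 // r0:Mul1,r1:Mul2,r2:Add2,r3:Add1
cycle 15: CDB Add1=-60 // r0:Mul1,r1:Mul2,r2:Add2,r3:-60
cycle 16: CDB Add2=45 // r0:Mul1,r1:Mul2,r2:45,r3:-60
cycle 17: CDB Mul1=189 // r0:189,r1:Mul2,r2:45,r3:-60
cycle 18: - // r0:189,r1:Mul2,r2:45,r3:-60
cycle 19: CDB Mul2=3969 // r0:189,r1:3969,r2:45,r3:-60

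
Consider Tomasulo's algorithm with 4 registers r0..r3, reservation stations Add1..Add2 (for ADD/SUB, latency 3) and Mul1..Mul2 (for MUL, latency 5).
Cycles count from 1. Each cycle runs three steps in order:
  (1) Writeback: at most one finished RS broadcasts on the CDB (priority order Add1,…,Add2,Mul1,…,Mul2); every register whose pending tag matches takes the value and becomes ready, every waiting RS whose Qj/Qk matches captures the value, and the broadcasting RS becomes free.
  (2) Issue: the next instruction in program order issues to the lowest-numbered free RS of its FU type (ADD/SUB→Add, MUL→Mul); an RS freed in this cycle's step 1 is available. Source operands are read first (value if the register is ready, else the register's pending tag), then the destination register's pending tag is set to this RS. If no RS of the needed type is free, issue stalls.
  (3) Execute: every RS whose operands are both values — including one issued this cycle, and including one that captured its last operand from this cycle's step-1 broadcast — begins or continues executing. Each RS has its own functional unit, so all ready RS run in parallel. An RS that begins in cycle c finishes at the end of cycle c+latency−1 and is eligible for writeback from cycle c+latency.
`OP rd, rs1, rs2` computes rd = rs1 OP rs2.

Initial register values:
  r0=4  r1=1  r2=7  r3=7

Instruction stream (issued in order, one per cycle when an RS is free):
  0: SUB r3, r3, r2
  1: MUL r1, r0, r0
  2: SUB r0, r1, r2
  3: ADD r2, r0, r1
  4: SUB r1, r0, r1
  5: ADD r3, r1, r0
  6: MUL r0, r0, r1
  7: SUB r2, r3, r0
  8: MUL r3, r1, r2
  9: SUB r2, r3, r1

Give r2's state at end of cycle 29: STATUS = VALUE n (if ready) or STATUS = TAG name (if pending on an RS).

STATUS = TAG Add1

  c1: issue SUB r3<-Add1  regs: r0:4,r1:1,r2:7,r3:Add1
  c2: issue MUL r1<-Mul1  regs: r0:4,r1:Mul1,r2:7,r3:Add1
  c3: issue SUB r0<-Add2  regs: r0:Add2,r1:Mul1,r2:7,r3:Add1
  c4: CDB Add1=0; issue ADD r2<-Add1  regs: r0:Add2,r1:Mul1,r2:Add1,r3:0
  c5: stall  regs: r0:Add2,r1:Mul1,r2:Add1,r3:0
  c6: stall  regs: r0:Add2,r1:Mul1,r2:Add1,r3:0
  c7: CDB Mul1=16; stall  regs: r0:Add2,r1:16,r2:Add1,r3:0
  c8: stall  regs: r0:Add2,r1:16,r2:Add1,r3:0
  c9: stall  regs: r0:Add2,r1:16,r2:Add1,r3:0
  c10: CDB Add2=9; issue SUB r1<-Add2  regs: r0:9,r1:Add2,r2:Add1,r3:0
  c11: stall  regs: r0:9,r1:Add2,r2:Add1,r3:0
  c12: stall  regs: r0:9,r1:Add2,r2:Add1,r3:0
  c13: CDB Add1=25; issue ADD r3<-Add1  regs: r0:9,r1:Add2,r2:25,r3:Add1
  c14: CDB Add2=-7; issue MUL r0<-Mul1  regs: r0:Mul1,r1:-7,r2:25,r3:Add1
  c15: issue SUB r2<-Add2  regs: r0:Mul1,r1:-7,r2:Add2,r3:Add1
  c16: issue MUL r3<-Mul2  regs: r0:Mul1,r1:-7,r2:Add2,r3:Mul2
  c17: CDB Add1=2; issue SUB r2<-Add1  regs: r0:Mul1,r1:-7,r2:Add1,r3:Mul2
  c18: -  regs: r0:Mul1,r1:-7,r2:Add1,r3:Mul2
  c19: CDB Mul1=-63  regs: r0:-63,r1:-7,r2:Add1,r3:Mul2
  c20: -  regs: r0:-63,r1:-7,r2:Add1,r3:Mul2
  c21: -  regs: r0:-63,r1:-7,r2:Add1,r3:Mul2
  c22: CDB Add2=65  regs: r0:-63,r1:-7,r2:Add1,r3:Mul2
  c23: -  regs: r0:-63,r1:-7,r2:Add1,r3:Mul2
  c24: -  regs: r0:-63,r1:-7,r2:Add1,r3:Mul2
  c25: -  regs: r0:-63,r1:-7,r2:Add1,r3:Mul2
  c26: -  regs: r0:-63,r1:-7,r2:Add1,r3:Mul2
  c27: CDB Mul2=-455  regs: r0:-63,r1:-7,r2:Add1,r3:-455
  c28: -  regs: r0:-63,r1:-7,r2:Add1,r3:-455
  c29: -  regs: r0:-63,r1:-7,r2:Add1,r3:-455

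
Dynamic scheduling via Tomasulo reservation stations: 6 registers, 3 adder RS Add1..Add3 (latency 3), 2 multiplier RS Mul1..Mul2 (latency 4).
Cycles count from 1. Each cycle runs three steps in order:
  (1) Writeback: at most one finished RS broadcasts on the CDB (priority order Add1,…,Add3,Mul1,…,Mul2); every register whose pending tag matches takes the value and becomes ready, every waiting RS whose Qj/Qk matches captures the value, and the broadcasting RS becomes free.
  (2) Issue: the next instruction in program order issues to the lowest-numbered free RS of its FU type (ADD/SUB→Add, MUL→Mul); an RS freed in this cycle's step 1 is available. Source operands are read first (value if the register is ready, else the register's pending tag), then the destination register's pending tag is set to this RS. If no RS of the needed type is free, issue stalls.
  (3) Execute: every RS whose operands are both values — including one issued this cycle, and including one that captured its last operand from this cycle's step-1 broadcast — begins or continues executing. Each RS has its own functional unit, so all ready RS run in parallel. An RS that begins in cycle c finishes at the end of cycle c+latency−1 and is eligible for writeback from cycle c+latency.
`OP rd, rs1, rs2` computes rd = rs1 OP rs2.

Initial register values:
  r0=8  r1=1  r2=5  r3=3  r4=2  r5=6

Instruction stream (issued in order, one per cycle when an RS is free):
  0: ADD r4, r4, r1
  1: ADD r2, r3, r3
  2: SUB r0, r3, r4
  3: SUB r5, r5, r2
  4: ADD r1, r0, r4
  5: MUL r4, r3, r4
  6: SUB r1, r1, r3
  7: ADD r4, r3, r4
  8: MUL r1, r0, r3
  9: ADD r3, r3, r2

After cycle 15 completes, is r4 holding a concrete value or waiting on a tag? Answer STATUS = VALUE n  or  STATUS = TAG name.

STATUS = VALUE 12

cycle 1: issue ADD r4<-Add1 // r0:8,r1:1,r2:5,r3:3,r4:Add1,r5:6
cycle 2: issue ADD r2<-Add2 // r0:8,r1:1,r2:Add2,r3:3,r4:Add1,r5:6
cycle 3: issue SUB r0<-Add3 // r0:Add3,r1:1,r2:Add2,r3:3,r4:Add1,r5:6
cycle 4: CDB Add1=3; issue SUB r5<-Add1 // r0:Add3,r1:1,r2:Add2,r3:3,r4:3,r5:Add1
cycle 5: CDB Add2=6; issue ADD r1<-Add2 // r0:Add3,r1:Add2,r2:6,r3:3,r4:3,r5:Add1
cycle 6: issue MUL r4<-Mul1 // r0:Add3,r1:Add2,r2:6,r3:3,r4:Mul1,r5:Add1
cycle 7: CDB Add3=0; issue SUB r1<-Add3 // r0:0,r1:Add3,r2:6,r3:3,r4:Mul1,r5:Add1
cycle 8: CDB Add1=0; issue ADD r4<-Add1 // r0:0,r1:Add3,r2:6,r3:3,r4:Add1,r5:0
cycle 9: issue MUL r1<-Mul2 // r0:0,r1:Mul2,r2:6,r3:3,r4:Add1,r5:0
cycle 10: CDB Add2=3; issue ADD r3<-Add2 // r0:0,r1:Mul2,r2:6,r3:Add2,r4:Add1,r5:0
cycle 11: CDB Mul1=9 // r0:0,r1:Mul2,r2:6,r3:Add2,r4:Add1,r5:0
cycle 12: - // r0:0,r1:Mul2,r2:6,r3:Add2,r4:Add1,r5:0
cycle 13: CDB Add2=9 // r0:0,r1:Mul2,r2:6,r3:9,r4:Add1,r5:0
cycle 14: CDB Add1=12 // r0:0,r1:Mul2,r2:6,r3:9,r4:12,r5:0
cycle 15: CDB Add3=0 // r0:0,r1:Mul2,r2:6,r3:9,r4:12,r5:0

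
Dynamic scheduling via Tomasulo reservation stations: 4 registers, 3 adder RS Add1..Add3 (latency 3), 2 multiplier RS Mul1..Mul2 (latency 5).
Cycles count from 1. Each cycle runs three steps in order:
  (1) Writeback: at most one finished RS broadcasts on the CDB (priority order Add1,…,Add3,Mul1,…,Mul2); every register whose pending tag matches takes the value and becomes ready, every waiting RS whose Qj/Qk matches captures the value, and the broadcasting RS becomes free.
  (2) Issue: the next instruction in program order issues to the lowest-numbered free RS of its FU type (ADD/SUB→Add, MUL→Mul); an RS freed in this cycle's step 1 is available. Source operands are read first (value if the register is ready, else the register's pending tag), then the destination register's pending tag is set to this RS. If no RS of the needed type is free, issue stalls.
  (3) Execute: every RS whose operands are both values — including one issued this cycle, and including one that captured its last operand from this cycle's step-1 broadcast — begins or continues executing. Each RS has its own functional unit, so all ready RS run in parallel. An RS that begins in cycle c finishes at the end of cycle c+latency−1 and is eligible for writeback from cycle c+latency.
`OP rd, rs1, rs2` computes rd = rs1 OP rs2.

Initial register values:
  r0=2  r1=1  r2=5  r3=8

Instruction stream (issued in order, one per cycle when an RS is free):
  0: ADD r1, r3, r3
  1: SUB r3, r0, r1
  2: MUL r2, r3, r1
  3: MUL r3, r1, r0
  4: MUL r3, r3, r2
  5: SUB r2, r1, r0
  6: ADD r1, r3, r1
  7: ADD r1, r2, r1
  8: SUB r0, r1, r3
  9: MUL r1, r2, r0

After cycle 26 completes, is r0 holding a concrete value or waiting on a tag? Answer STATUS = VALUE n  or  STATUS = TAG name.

  c1: issue ADD r1<-Add1  regs: r0:2,r1:Add1,r2:5,r3:8
  c2: issue SUB r3<-Add2  regs: r0:2,r1:Add1,r2:5,r3:Add2
  c3: issue MUL r2<-Mul1  regs: r0:2,r1:Add1,r2:Mul1,r3:Add2
  c4: CDB Add1=16; issue MUL r3<-Mul2  regs: r0:2,r1:16,r2:Mul1,r3:Mul2
  c5: stall  regs: r0:2,r1:16,r2:Mul1,r3:Mul2
  c6: stall  regs: r0:2,r1:16,r2:Mul1,r3:Mul2
  c7: CDB Add2=-14; stall  regs: r0:2,r1:16,r2:Mul1,r3:Mul2
  c8: stall  regs: r0:2,r1:16,r2:Mul1,r3:Mul2
  c9: CDB Mul2=32; issue MUL r3<-Mul2  regs: r0:2,r1:16,r2:Mul1,r3:Mul2
  c10: issue SUB r2<-Add1  regs: r0:2,r1:16,r2:Add1,r3:Mul2
  c11: issue ADD r1<-Add2  regs: r0:2,r1:Add2,r2:Add1,r3:Mul2
  c12: CDB Mul1=-224; issue ADD r1<-Add3  regs: r0:2,r1:Add3,r2:Add1,r3:Mul2
  c13: CDB Add1=14; issue SUB r0<-Add1  regs: r0:Add1,r1:Add3,r2:14,r3:Mul2
  c14: issue MUL r1<-Mul1  regs: r0:Add1,r1:Mul1,r2:14,r3:Mul2
  c15: -  regs: r0:Add1,r1:Mul1,r2:14,r3:Mul2
  c16: -  regs: r0:Add1,r1:Mul1,r2:14,r3:Mul2
  c17: CDB Mul2=-7168  regs: r0:Add1,r1:Mul1,r2:14,r3:-7168
  c18: -  regs: r0:Add1,r1:Mul1,r2:14,r3:-7168
  c19: -  regs: r0:Add1,r1:Mul1,r2:14,r3:-7168
  c20: CDB Add2=-7152  regs: r0:Add1,r1:Mul1,r2:14,r3:-7168
  c21: -  regs: r0:Add1,r1:Mul1,r2:14,r3:-7168
  c22: -  regs: r0:Add1,r1:Mul1,r2:14,r3:-7168
  c23: CDB Add3=-7138  regs: r0:Add1,r1:Mul1,r2:14,r3:-7168
  c24: -  regs: r0:Add1,r1:Mul1,r2:14,r3:-7168
  c25: -  regs: r0:Add1,r1:Mul1,r2:14,r3:-7168
  c26: CDB Add1=30  regs: r0:30,r1:Mul1,r2:14,r3:-7168

STATUS = VALUE 30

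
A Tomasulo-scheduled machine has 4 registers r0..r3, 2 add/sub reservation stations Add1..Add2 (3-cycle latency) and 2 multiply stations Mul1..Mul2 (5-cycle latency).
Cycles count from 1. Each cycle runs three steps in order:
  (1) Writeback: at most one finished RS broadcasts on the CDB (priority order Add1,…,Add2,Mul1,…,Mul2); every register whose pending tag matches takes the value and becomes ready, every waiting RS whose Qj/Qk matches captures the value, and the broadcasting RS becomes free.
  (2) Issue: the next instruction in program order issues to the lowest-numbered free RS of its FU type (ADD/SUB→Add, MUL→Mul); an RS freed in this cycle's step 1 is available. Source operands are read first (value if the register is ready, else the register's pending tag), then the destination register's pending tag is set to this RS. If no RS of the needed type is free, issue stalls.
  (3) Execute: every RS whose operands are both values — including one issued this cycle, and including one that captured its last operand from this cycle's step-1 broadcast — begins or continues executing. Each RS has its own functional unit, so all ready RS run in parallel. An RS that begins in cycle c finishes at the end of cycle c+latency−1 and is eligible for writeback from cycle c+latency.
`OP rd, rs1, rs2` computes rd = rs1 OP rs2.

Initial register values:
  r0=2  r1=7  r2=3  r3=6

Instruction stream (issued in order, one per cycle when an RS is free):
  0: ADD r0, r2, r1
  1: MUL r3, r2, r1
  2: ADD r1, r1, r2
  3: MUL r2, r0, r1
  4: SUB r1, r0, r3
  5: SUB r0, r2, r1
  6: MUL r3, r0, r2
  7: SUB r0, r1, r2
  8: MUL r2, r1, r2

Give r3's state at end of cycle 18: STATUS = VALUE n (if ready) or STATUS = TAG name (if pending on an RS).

STATUS = TAG Mul1

  c1: issue ADD r0<-Add1  regs: r0:Add1,r1:7,r2:3,r3:6
  c2: issue MUL r3<-Mul1  regs: r0:Add1,r1:7,r2:3,r3:Mul1
  c3: issue ADD r1<-Add2  regs: r0:Add1,r1:Add2,r2:3,r3:Mul1
  c4: CDB Add1=10; issue MUL r2<-Mul2  regs: r0:10,r1:Add2,r2:Mul2,r3:Mul1
  c5: issue SUB r1<-Add1  regs: r0:10,r1:Add1,r2:Mul2,r3:Mul1
  c6: CDB Add2=10; issue SUB r0<-Add2  regs: r0:Add2,r1:Add1,r2:Mul2,r3:Mul1
  c7: CDB Mul1=21; issue MUL r3<-Mul1  regs: r0:Add2,r1:Add1,r2:Mul2,r3:Mul1
  c8: stall  regs: r0:Add2,r1:Add1,r2:Mul2,r3:Mul1
  c9: stall  regs: r0:Add2,r1:Add1,r2:Mul2,r3:Mul1
  c10: CDB Add1=-11; issue SUB r0<-Add1  regs: r0:Add1,r1:-11,r2:Mul2,r3:Mul1
  c11: CDB Mul2=100; issue MUL r2<-Mul2  regs: r0:Add1,r1:-11,r2:Mul2,r3:Mul1
  c12: -  regs: r0:Add1,r1:-11,r2:Mul2,r3:Mul1
  c13: -  regs: r0:Add1,r1:-11,r2:Mul2,r3:Mul1
  c14: CDB Add1=-111  regs: r0:-111,r1:-11,r2:Mul2,r3:Mul1
  c15: CDB Add2=111  regs: r0:-111,r1:-11,r2:Mul2,r3:Mul1
  c16: CDB Mul2=-1100  regs: r0:-111,r1:-11,r2:-1100,r3:Mul1
  c17: -  regs: r0:-111,r1:-11,r2:-1100,r3:Mul1
  c18: -  regs: r0:-111,r1:-11,r2:-1100,r3:Mul1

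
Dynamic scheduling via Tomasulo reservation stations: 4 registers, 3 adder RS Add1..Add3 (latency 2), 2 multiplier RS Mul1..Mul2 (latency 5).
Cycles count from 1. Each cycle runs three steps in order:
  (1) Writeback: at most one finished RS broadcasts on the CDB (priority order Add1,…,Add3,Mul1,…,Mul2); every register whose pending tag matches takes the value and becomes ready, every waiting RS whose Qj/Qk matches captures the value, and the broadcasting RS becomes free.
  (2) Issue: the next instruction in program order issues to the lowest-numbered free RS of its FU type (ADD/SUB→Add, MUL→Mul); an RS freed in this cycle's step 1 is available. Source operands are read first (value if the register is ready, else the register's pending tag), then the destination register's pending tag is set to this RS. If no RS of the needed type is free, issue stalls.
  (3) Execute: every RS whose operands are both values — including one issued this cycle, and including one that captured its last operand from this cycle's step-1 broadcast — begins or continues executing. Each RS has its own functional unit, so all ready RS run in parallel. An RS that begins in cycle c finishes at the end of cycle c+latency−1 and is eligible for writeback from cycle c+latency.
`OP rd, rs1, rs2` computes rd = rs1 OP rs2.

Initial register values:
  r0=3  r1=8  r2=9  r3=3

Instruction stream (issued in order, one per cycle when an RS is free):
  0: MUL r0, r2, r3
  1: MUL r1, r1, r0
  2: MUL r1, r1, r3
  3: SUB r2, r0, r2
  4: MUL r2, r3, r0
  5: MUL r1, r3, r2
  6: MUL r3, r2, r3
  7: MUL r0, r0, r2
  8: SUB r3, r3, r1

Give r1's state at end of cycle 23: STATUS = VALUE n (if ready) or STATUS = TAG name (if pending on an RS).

STATUS = VALUE 243

cycle 1: issue MUL r0<-Mul1 // r0:Mul1,r1:8,r2:9,r3:3
cycle 2: issue MUL r1<-Mul2 // r0:Mul1,r1:Mul2,r2:9,r3:3
cycle 3: stall // r0:Mul1,r1:Mul2,r2:9,r3:3
cycle 4: stall // r0:Mul1,r1:Mul2,r2:9,r3:3
cycle 5: stall // r0:Mul1,r1:Mul2,r2:9,r3:3
cycle 6: CDB Mul1=27; issue MUL r1<-Mul1 // r0:27,r1:Mul1,r2:9,r3:3
cycle 7: issue SUB r2<-Add1 // r0:27,r1:Mul1,r2:Add1,r3:3
cycle 8: stall // r0:27,r1:Mul1,r2:Add1,r3:3
cycle 9: CDB Add1=18; stall // r0:27,r1:Mul1,r2:18,r3:3
cycle 10: stall // r0:27,r1:Mul1,r2:18,r3:3
cycle 11: CDB Mul2=216; issue MUL r2<-Mul2 // r0:27,r1:Mul1,r2:Mul2,r3:3
cycle 12: stall // r0:27,r1:Mul1,r2:Mul2,r3:3
cycle 13: stall // r0:27,r1:Mul1,r2:Mul2,r3:3
cycle 14: stall // r0:27,r1:Mul1,r2:Mul2,r3:3
cycle 15: stall // r0:27,r1:Mul1,r2:Mul2,r3:3
cycle 16: CDB Mul1=648; issue MUL r1<-Mul1 // r0:27,r1:Mul1,r2:Mul2,r3:3
cycle 17: CDB Mul2=81; issue MUL r3<-Mul2 // r0:27,r1:Mul1,r2:81,r3:Mul2
cycle 18: stall // r0:27,r1:Mul1,r2:81,r3:Mul2
cycle 19: stall // r0:27,r1:Mul1,r2:81,r3:Mul2
cycle 20: stall // r0:27,r1:Mul1,r2:81,r3:Mul2
cycle 21: stall // r0:27,r1:Mul1,r2:81,r3:Mul2
cycle 22: CDB Mul1=243; issue MUL r0<-Mul1 // r0:Mul1,r1:243,r2:81,r3:Mul2
cycle 23: CDB Mul2=243; issue SUB r3<-Add1 // r0:Mul1,r1:243,r2:81,r3:Add1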